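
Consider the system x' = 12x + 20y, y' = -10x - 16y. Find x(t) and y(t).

x(t) = 3K_1e^(-2t)sin(2t) - K_1e^(-2t)cos(2t) - K_2e^(-2t)sin(2t) - 3K_2e^(-2t)cos(2t), y(t) = -2K_1e^(-2t)sin(2t) + K_1e^(-2t)cos(2t) + K_2e^(-2t)sin(2t) + 2K_2e^(-2t)cos(2t)

Coefficient matrix A = [[12, 20], [-10, -16]].
Characteristic polynomial det(A - λI) = λ^2 + 4λ + 8 = 0.
Eigenvalues λ = -2 ± 2i (complex conjugate pair).
For λ=-2+2i: an eigenvector is (-1,1) - i(3,-2) = (-1 - 3i, 1 + 2i).
A real fundamental pair from Re and Im of e^((-2+2i)t)v: X_1 = e^(-2t)(cos(2t)·(-1,1) + sin(2t)·(3,-2)), X_2 = e^(-2t)(sin(2t)·(-1,1) - cos(2t)·(3,-2)).
General solution: K_1X_1 + K_2X_2.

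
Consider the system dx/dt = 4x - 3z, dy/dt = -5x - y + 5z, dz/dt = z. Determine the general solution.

x(t) = K_2e^(4t) + K_3e^(t), y(t) = K_1e^(-t) - K_2e^(4t), z(t) = K_3e^(t)

Coefficient matrix A = [[4, 0, -3], [-5, -1, 5], [0, 0, 1]].
det(A - λI) = 0 gives eigenvalues λ = -1, 4, 1.
For λ=-1: eigenvector (0,1,0).
For λ=4: eigenvector (1,-1,0).
For λ=1: eigenvector (1,0,1).
General solution: K_1e^(-t)(0,1,0) + K_2e^(4t)(1,-1,0) + K_3e^(t)(1,0,1).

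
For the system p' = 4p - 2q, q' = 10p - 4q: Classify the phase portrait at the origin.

center

A = [[4,-2],[10,-4]]; det(A-λI) = λ^2 + 4.
λ = 0 ± 2i: zero real part.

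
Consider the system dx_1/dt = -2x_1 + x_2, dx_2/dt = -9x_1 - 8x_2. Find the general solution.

x_1(t) = K_1e^(-5t) + K_2te^(-5t) + K_2e^(-5t), x_2(t) = -3K_1e^(-5t) - 3K_2te^(-5t) - 2K_2e^(-5t)

Coefficient matrix A = [[-2, 1], [-9, -8]].
Characteristic polynomial det(A - λI) = λ^2 + 10λ + 25 = 0.
Single eigenvalue λ = -5 with algebraic multiplicity 2.
Eigenvector v = (1,-3); generalized eigenvector w with (A-λI)w=v is (1,-2).
General solution: e^(-5t)[K_1·v + K_2·(t·v + w)].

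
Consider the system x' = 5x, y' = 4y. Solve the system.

x(t) = -K_2e^(5t), y(t) = K_1e^(4t)

Coefficient matrix A = [[5, 0], [0, 4]].
Characteristic polynomial det(A - λI) = λ^2 - 9λ + 20 = 0.
Eigenvalues λ = 4, 5.
For λ=4: (A-λI) row 1 is [1, 0], so an eigenvector is (0, 1).
For λ=5: (A-λI) row 2 is [0, -1], so an eigenvector is (-1, 0).
General solution: K_1e^(4t)(0,1) + K_2e^(5t)(-1,0).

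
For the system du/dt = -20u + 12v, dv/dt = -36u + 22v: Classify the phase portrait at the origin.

saddle

A = [[-20,12],[-36,22]]; det(A-λI) = λ^2 - 2λ - 8.
λ = 4, -2: opposite signs.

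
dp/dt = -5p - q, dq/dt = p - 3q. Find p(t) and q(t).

Coefficient matrix A = [[-5, -1], [1, -3]].
Characteristic polynomial det(A - λI) = λ^2 + 8λ + 16 = 0.
Single eigenvalue λ = -4 with algebraic multiplicity 2.
Eigenvector v = (1,-1); generalized eigenvector w with (A-λI)w=v is (-3,2).
General solution: e^(-4t)[K_1·v + K_2·(t·v + w)].

p(t) = K_1e^(-4t) + K_2te^(-4t) - 3K_2e^(-4t), q(t) = -K_1e^(-4t) - K_2te^(-4t) + 2K_2e^(-4t)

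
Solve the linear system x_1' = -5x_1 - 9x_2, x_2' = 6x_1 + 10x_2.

x_1(t) = -K_1e^(4t) + 3K_2e^(t), x_2(t) = K_1e^(4t) - 2K_2e^(t)

Coefficient matrix A = [[-5, -9], [6, 10]].
Characteristic polynomial det(A - λI) = λ^2 - 5λ + 4 = 0.
Eigenvalues λ = 4, 1.
For λ=4: (A-λI) row 1 is [-9, -9], so an eigenvector is (-1, 1).
For λ=1: (A-λI) row 1 is [-6, -9], so an eigenvector is (3, -2).
General solution: K_1e^(4t)(-1,1) + K_2e^(t)(3,-2).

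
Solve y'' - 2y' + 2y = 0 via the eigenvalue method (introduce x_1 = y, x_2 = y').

y(t) = c_1e^(t)cos(t) + c_2e^(t)sin(t)

Let x_1 = y, x_2 = y'. Then x_1' = x_2 and x_2' = -2x_1 + 2x_2.
A = [[0,1],[-2,2]]; det(A-λI) = λ^2 - 2λ + 2.
Eigenvalues λ = 1 ± i.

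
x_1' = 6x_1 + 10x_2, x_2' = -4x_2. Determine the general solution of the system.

x_1(t) = C_1e^(6t) - C_2e^(-4t), x_2(t) = C_2e^(-4t)

Coefficient matrix A = [[6, 10], [0, -4]].
Characteristic polynomial det(A - λI) = λ^2 - 2λ - 24 = 0.
Eigenvalues λ = 6, -4.
For λ=6: (A-λI) row 1 is [0, 10], so an eigenvector is (1, 0).
For λ=-4: (A-λI) row 1 is [10, 10], so an eigenvector is (-1, 1).
General solution: C_1e^(6t)(1,0) + C_2e^(-4t)(-1,1).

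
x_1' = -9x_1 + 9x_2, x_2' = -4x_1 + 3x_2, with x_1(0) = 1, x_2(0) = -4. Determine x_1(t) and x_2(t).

Coefficient matrix A = [[-9, 9], [-4, 3]].
Characteristic polynomial det(A - λI) = λ^2 + 6λ + 9 = 0.
Single eigenvalue λ = -3 with algebraic multiplicity 2.
Eigenvector v = (-3,-2); generalized eigenvector w with (A-λI)w=v is (2,1).
General solution: e^(-3t)[c_1·v + c_2·(t·v + w)].
Applying x_1(0)=1, x_2(0)=-4 gives c_1=9, c_2=14.

x_1(t) = -42te^(-3t) + e^(-3t), x_2(t) = -28te^(-3t) - 4e^(-3t)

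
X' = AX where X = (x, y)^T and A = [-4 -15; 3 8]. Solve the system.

Coefficient matrix A = [[-4, -15], [3, 8]].
Characteristic polynomial det(A - λI) = λ^2 - 4λ + 13 = 0.
Eigenvalues λ = 2 ± 3i (complex conjugate pair).
For λ=2+3i: an eigenvector is (-2,1) - i(-1,0) = (-2 + i, 1).
A real fundamental pair from Re and Im of e^((2+3i)t)v: X_1 = e^(2t)(cos(3t)·(-2,1) + sin(3t)·(-1,0)), X_2 = e^(2t)(sin(3t)·(-2,1) - cos(3t)·(-1,0)).
General solution: K_1X_1 + K_2X_2.

x(t) = -K_1e^(2t)sin(3t) - 2K_1e^(2t)cos(3t) - 2K_2e^(2t)sin(3t) + K_2e^(2t)cos(3t), y(t) = K_1e^(2t)cos(3t) + K_2e^(2t)sin(3t)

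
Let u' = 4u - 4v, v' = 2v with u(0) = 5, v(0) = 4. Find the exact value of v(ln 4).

A = [[4,-4],[0,2]]; eigenvalues λ = 2, 4.
Eigenvectors: (-2,-1) for λ=2, (1,0) for λ=4.
From the initial condition, c_1 = -4, c_2 = -3.
v(ln 4) = (-4)(4^2)(-1) + (-3)(4^4)(0) = 64.

64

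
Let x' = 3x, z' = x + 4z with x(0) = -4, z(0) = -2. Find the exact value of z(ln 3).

-378

A = [[3,0],[1,4]]; eigenvalues λ = 3, 4.
Eigenvectors: (1,-1) for λ=3, (0,1) for λ=4.
From the initial condition, c_1 = -4, c_2 = -6.
z(ln 3) = (-4)(3^3)(-1) + (-6)(3^4)(1) = -378.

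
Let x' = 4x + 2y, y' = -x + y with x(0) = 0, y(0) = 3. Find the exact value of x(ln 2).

24

A = [[4,2],[-1,1]]; eigenvalues λ = 3, 2.
Eigenvectors: (2,-1) for λ=3, (1,-1) for λ=2.
From the initial condition, c_1 = 3, c_2 = -6.
x(ln 2) = (3)(2^3)(2) + (-6)(2^2)(1) = 24.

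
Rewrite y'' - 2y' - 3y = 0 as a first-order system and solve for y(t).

y(t) = C_1e^(3t) + C_2e^(-t)

Let x_1 = y, x_2 = y'. Then x_1' = x_2 and x_2' = 3x_1 + 2x_2.
A = [[0,1],[3,2]]; det(A-λI) = λ^2 - 2λ - 3.
Eigenvalues λ = 3, -1 with eigenvectors (1,3), (1,-1).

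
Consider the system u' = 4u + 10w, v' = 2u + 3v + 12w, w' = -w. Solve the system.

u(t) = -2c_1e^(-t) + c_3e^(4t), v(t) = -2c_1e^(-t) + c_2e^(3t) + 2c_3e^(4t), w(t) = c_1e^(-t)

Coefficient matrix A = [[4, 0, 10], [2, 3, 12], [0, 0, -1]].
det(A - λI) = 0 gives eigenvalues λ = -1, 3, 4.
For λ=-1: eigenvector (-2,-2,1).
For λ=3: eigenvector (0,1,0).
For λ=4: eigenvector (1,2,0).
General solution: c_1e^(-t)(-2,-2,1) + c_2e^(3t)(0,1,0) + c_3e^(4t)(1,2,0).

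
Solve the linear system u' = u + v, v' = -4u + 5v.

u(t) = c_1e^(3t) + c_2te^(3t) - c_2e^(3t), v(t) = 2c_1e^(3t) + 2c_2te^(3t) - c_2e^(3t)

Coefficient matrix A = [[1, 1], [-4, 5]].
Characteristic polynomial det(A - λI) = λ^2 - 6λ + 9 = 0.
Single eigenvalue λ = 3 with algebraic multiplicity 2.
Eigenvector v = (1,2); generalized eigenvector w with (A-λI)w=v is (-1,-1).
General solution: e^(3t)[c_1·v + c_2·(t·v + w)].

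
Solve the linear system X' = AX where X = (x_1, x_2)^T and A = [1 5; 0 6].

x_1(t) = C_1e^(6t) - C_2e^(t), x_2(t) = C_1e^(6t)

Coefficient matrix A = [[1, 5], [0, 6]].
Characteristic polynomial det(A - λI) = λ^2 - 7λ + 6 = 0.
Eigenvalues λ = 6, 1.
For λ=6: (A-λI) row 1 is [-5, 5], so an eigenvector is (1, 1).
For λ=1: (A-λI) row 1 is [0, 5], so an eigenvector is (-1, 0).
General solution: C_1e^(6t)(1,1) + C_2e^(t)(-1,0).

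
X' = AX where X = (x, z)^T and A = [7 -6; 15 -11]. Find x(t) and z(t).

x(t) = -c_1e^(-2t)sin(3t) - c_1e^(-2t)cos(3t) - c_2e^(-2t)sin(3t) + c_2e^(-2t)cos(3t), z(t) = -2c_1e^(-2t)sin(3t) - c_1e^(-2t)cos(3t) - c_2e^(-2t)sin(3t) + 2c_2e^(-2t)cos(3t)

Coefficient matrix A = [[7, -6], [15, -11]].
Characteristic polynomial det(A - λI) = λ^2 + 4λ + 13 = 0.
Eigenvalues λ = -2 ± 3i (complex conjugate pair).
For λ=-2+3i: an eigenvector is (-1,-1) - i(-1,-2) = (-1 + i, -1 + 2i).
A real fundamental pair from Re and Im of e^((-2+3i)t)v: X_1 = e^(-2t)(cos(3t)·(-1,-1) + sin(3t)·(-1,-2)), X_2 = e^(-2t)(sin(3t)·(-1,-1) - cos(3t)·(-1,-2)).
General solution: c_1X_1 + c_2X_2.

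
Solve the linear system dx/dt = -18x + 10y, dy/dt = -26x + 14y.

x(t) = -C_1e^(-2t)sin(2t) + 2C_1e^(-2t)cos(2t) + 2C_2e^(-2t)sin(2t) + C_2e^(-2t)cos(2t), y(t) = -2C_1e^(-2t)sin(2t) + 3C_1e^(-2t)cos(2t) + 3C_2e^(-2t)sin(2t) + 2C_2e^(-2t)cos(2t)

Coefficient matrix A = [[-18, 10], [-26, 14]].
Characteristic polynomial det(A - λI) = λ^2 + 4λ + 8 = 0.
Eigenvalues λ = -2 ± 2i (complex conjugate pair).
For λ=-2+2i: an eigenvector is (2,3) - i(-1,-2) = (2 + i, 3 + 2i).
A real fundamental pair from Re and Im of e^((-2+2i)t)v: X_1 = e^(-2t)(cos(2t)·(2,3) + sin(2t)·(-1,-2)), X_2 = e^(-2t)(sin(2t)·(2,3) - cos(2t)·(-1,-2)).
General solution: C_1X_1 + C_2X_2.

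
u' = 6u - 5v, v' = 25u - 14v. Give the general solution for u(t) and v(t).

u(t) = K_1e^(-4t)cos(5t) + K_2e^(-4t)sin(5t), v(t) = K_1e^(-4t)sin(5t) + 2K_1e^(-4t)cos(5t) + 2K_2e^(-4t)sin(5t) - K_2e^(-4t)cos(5t)

Coefficient matrix A = [[6, -5], [25, -14]].
Characteristic polynomial det(A - λI) = λ^2 + 8λ + 41 = 0.
Eigenvalues λ = -4 ± 5i (complex conjugate pair).
For λ=-4+5i: an eigenvector is (1,2) - i(0,1) = (1, 2 - i).
A real fundamental pair from Re and Im of e^((-4+5i)t)v: X_1 = e^(-4t)(cos(5t)·(1,2) + sin(5t)·(0,1)), X_2 = e^(-4t)(sin(5t)·(1,2) - cos(5t)·(0,1)).
General solution: K_1X_1 + K_2X_2.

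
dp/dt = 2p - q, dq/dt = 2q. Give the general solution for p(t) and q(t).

Coefficient matrix A = [[2, -1], [0, 2]].
Characteristic polynomial det(A - λI) = λ^2 - 4λ + 4 = 0.
Single eigenvalue λ = 2 with algebraic multiplicity 2.
Eigenvector v = (1,0); generalized eigenvector w with (A-λI)w=v is (2,-1).
General solution: e^(2t)[K_1·v + K_2·(t·v + w)].

p(t) = K_1e^(2t) + K_2te^(2t) + 2K_2e^(2t), q(t) = -K_2e^(2t)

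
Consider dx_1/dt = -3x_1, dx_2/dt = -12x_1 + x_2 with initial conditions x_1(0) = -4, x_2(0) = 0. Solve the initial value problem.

x_1(t) = -4e^(-3t), x_2(t) = 12e^(t) - 12e^(-3t)

Coefficient matrix A = [[-3, 0], [-12, 1]].
Characteristic polynomial det(A - λI) = λ^2 + 2λ - 3 = 0.
Eigenvalues λ = 1, -3.
For λ=1: (A-λI) row 1 is [-4, 0], so an eigenvector is (0, -1).
For λ=-3: (A-λI) row 2 is [-12, 4], so an eigenvector is (1, 3).
General solution: K_1e^(t)(0,-1) + K_2e^(-3t)(1,3).
Applying x_1(0)=-4, x_2(0)=0 gives K_1=-12, K_2=-4.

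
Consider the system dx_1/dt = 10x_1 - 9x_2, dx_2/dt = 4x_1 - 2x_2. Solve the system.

x_1(t) = -3K_1e^(4t) - 3K_2te^(4t) - 2K_2e^(4t), x_2(t) = -2K_1e^(4t) - 2K_2te^(4t) - K_2e^(4t)

Coefficient matrix A = [[10, -9], [4, -2]].
Characteristic polynomial det(A - λI) = λ^2 - 8λ + 16 = 0.
Single eigenvalue λ = 4 with algebraic multiplicity 2.
Eigenvector v = (-3,-2); generalized eigenvector w with (A-λI)w=v is (-2,-1).
General solution: e^(4t)[K_1·v + K_2·(t·v + w)].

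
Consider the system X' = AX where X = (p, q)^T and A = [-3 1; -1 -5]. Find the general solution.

Coefficient matrix A = [[-3, 1], [-1, -5]].
Characteristic polynomial det(A - λI) = λ^2 + 8λ + 16 = 0.
Single eigenvalue λ = -4 with algebraic multiplicity 2.
Eigenvector v = (-1,1); generalized eigenvector w with (A-λI)w=v is (1,-2).
General solution: e^(-4t)[c_1·v + c_2·(t·v + w)].

p(t) = -c_1e^(-4t) - c_2te^(-4t) + c_2e^(-4t), q(t) = c_1e^(-4t) + c_2te^(-4t) - 2c_2e^(-4t)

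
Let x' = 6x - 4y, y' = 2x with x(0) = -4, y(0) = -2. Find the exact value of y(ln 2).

A = [[6,-4],[2,0]]; eigenvalues λ = 2, 4.
Eigenvectors: (-1,-1) for λ=2, (-2,-1) for λ=4.
From the initial condition, c_1 = 0, c_2 = 2.
y(ln 2) = (0)(2^2)(-1) + (2)(2^4)(-1) = -32.

-32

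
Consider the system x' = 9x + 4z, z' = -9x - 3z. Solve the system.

Coefficient matrix A = [[9, 4], [-9, -3]].
Characteristic polynomial det(A - λI) = λ^2 - 6λ + 9 = 0.
Single eigenvalue λ = 3 with algebraic multiplicity 2.
Eigenvector v = (-2,3); generalized eigenvector w with (A-λI)w=v is (1,-2).
General solution: e^(3t)[c_1·v + c_2·(t·v + w)].

x(t) = -2c_1e^(3t) - 2c_2te^(3t) + c_2e^(3t), z(t) = 3c_1e^(3t) + 3c_2te^(3t) - 2c_2e^(3t)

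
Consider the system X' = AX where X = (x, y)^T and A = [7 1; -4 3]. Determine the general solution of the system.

Coefficient matrix A = [[7, 1], [-4, 3]].
Characteristic polynomial det(A - λI) = λ^2 - 10λ + 25 = 0.
Single eigenvalue λ = 5 with algebraic multiplicity 2.
Eigenvector v = (1,-2); generalized eigenvector w with (A-λI)w=v is (-1,3).
General solution: e^(5t)[K_1·v + K_2·(t·v + w)].

x(t) = K_1e^(5t) + K_2te^(5t) - K_2e^(5t), y(t) = -2K_1e^(5t) - 2K_2te^(5t) + 3K_2e^(5t)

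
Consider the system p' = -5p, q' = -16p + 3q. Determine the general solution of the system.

p(t) = -C_1e^(-5t), q(t) = -2C_1e^(-5t) + C_2e^(3t)

Coefficient matrix A = [[-5, 0], [-16, 3]].
Characteristic polynomial det(A - λI) = λ^2 + 2λ - 15 = 0.
Eigenvalues λ = -5, 3.
For λ=-5: (A-λI) row 2 is [-16, 8], so an eigenvector is (-1, -2).
For λ=3: (A-λI) row 1 is [-8, 0], so an eigenvector is (0, 1).
General solution: C_1e^(-5t)(-1,-2) + C_2e^(3t)(0,1).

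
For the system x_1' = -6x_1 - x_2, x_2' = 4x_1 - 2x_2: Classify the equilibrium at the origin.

A = [[-6,-1],[4,-2]]; det(A-λI) = λ^2 + 8λ + 16.
repeated λ = -4 with a single eigenvector.

stable improper node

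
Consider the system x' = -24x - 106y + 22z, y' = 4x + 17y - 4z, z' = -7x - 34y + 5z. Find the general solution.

Coefficient matrix A = [[-24, -106, 22], [4, 17, -4], [-7, -34, 5]].
det(A - λI) = 0 gives eigenvalues λ = -2, 1, -1.
For λ=-2: eigenvector (-1,0,-1).
For λ=1: eigenvector (-6,1,-2).
For λ=-1: eigenvector (14,-2,5).
General solution: c_1e^(-2t)(-1,0,-1) + c_2e^(t)(-6,1,-2) + c_3e^(-t)(14,-2,5).

x(t) = -c_1e^(-2t) - 6c_2e^(t) + 14c_3e^(-t), y(t) = c_2e^(t) - 2c_3e^(-t), z(t) = -c_1e^(-2t) - 2c_2e^(t) + 5c_3e^(-t)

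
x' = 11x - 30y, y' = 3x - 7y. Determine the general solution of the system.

x(t) = 3c_1e^(2t)sin(3t) + c_1e^(2t)cos(3t) + c_2e^(2t)sin(3t) - 3c_2e^(2t)cos(3t), y(t) = c_1e^(2t)sin(3t) - c_2e^(2t)cos(3t)

Coefficient matrix A = [[11, -30], [3, -7]].
Characteristic polynomial det(A - λI) = λ^2 - 4λ + 13 = 0.
Eigenvalues λ = 2 ± 3i (complex conjugate pair).
For λ=2+3i: an eigenvector is (1,0) - i(3,1) = (1 - 3i, 0 - i).
A real fundamental pair from Re and Im of e^((2+3i)t)v: X_1 = e^(2t)(cos(3t)·(1,0) + sin(3t)·(3,1)), X_2 = e^(2t)(sin(3t)·(1,0) - cos(3t)·(3,1)).
General solution: c_1X_1 + c_2X_2.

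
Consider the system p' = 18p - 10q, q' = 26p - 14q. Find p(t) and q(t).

Coefficient matrix A = [[18, -10], [26, -14]].
Characteristic polynomial det(A - λI) = λ^2 - 4λ + 8 = 0.
Eigenvalues λ = 2 ± 2i (complex conjugate pair).
For λ=2+2i: an eigenvector is (2,3) - i(1,2) = (2 - i, 3 - 2i).
A real fundamental pair from Re and Im of e^((2+2i)t)v: X_1 = e^(2t)(cos(2t)·(2,3) + sin(2t)·(1,2)), X_2 = e^(2t)(sin(2t)·(2,3) - cos(2t)·(1,2)).
General solution: C_1X_1 + C_2X_2.

p(t) = C_1e^(2t)sin(2t) + 2C_1e^(2t)cos(2t) + 2C_2e^(2t)sin(2t) - C_2e^(2t)cos(2t), q(t) = 2C_1e^(2t)sin(2t) + 3C_1e^(2t)cos(2t) + 3C_2e^(2t)sin(2t) - 2C_2e^(2t)cos(2t)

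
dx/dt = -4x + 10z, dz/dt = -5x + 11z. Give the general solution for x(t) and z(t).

Coefficient matrix A = [[-4, 10], [-5, 11]].
Characteristic polynomial det(A - λI) = λ^2 - 7λ + 6 = 0.
Eigenvalues λ = 1, 6.
For λ=1: (A-λI) row 1 is [-5, 10], so an eigenvector is (2, 1).
For λ=6: (A-λI) row 1 is [-10, 10], so an eigenvector is (1, 1).
General solution: C_1e^(t)(2,1) + C_2e^(6t)(1,1).

x(t) = 2C_1e^(t) + C_2e^(6t), z(t) = C_1e^(t) + C_2e^(6t)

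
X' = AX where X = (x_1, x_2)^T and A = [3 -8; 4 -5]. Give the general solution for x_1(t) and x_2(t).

Coefficient matrix A = [[3, -8], [4, -5]].
Characteristic polynomial det(A - λI) = λ^2 + 2λ + 17 = 0.
Eigenvalues λ = -1 ± 4i (complex conjugate pair).
For λ=-1+4i: an eigenvector is (-1,-1) - i(1,0) = (-1 - i, -1).
A real fundamental pair from Re and Im of e^((-1+4i)t)v: X_1 = e^(-t)(cos(4t)·(-1,-1) + sin(4t)·(1,0)), X_2 = e^(-t)(sin(4t)·(-1,-1) - cos(4t)·(1,0)).
General solution: c_1X_1 + c_2X_2.

x_1(t) = c_1e^(-t)sin(4t) - c_1e^(-t)cos(4t) - c_2e^(-t)sin(4t) - c_2e^(-t)cos(4t), x_2(t) = -c_1e^(-t)cos(4t) - c_2e^(-t)sin(4t)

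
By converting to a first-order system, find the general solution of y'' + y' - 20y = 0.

y(t) = c_1e^(4t) + c_2e^(-5t)

Let x_1 = y, x_2 = y'. Then x_1' = x_2 and x_2' = 20x_1 - x_2.
A = [[0,1],[20,-1]]; det(A-λI) = λ^2 + λ - 20.
Eigenvalues λ = 4, -5 with eigenvectors (1,4), (1,-5).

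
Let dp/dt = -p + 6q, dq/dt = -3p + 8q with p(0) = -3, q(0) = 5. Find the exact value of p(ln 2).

A = [[-1,6],[-3,8]]; eigenvalues λ = 5, 2.
Eigenvectors: (-1,-1) for λ=5, (-2,-1) for λ=2.
From the initial condition, c_1 = -13, c_2 = 8.
p(ln 2) = (-13)(2^5)(-1) + (8)(2^2)(-2) = 352.

352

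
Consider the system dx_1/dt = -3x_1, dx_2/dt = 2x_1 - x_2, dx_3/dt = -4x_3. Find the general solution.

x_1(t) = K_2e^(-3t), x_2(t) = K_1e^(-t) - K_2e^(-3t), x_3(t) = K_3e^(-4t)

Coefficient matrix A = [[-3, 0, 0], [2, -1, 0], [0, 0, -4]].
det(A - λI) = 0 gives eigenvalues λ = -1, -3, -4.
For λ=-1: eigenvector (0,1,0).
For λ=-3: eigenvector (1,-1,0).
For λ=-4: eigenvector (0,0,1).
General solution: K_1e^(-t)(0,1,0) + K_2e^(-3t)(1,-1,0) + K_3e^(-4t)(0,0,1).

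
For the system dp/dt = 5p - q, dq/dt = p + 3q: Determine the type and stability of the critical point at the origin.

A = [[5,-1],[1,3]]; det(A-λI) = λ^2 - 8λ + 16.
repeated λ = 4 with a single eigenvector.

unstable improper node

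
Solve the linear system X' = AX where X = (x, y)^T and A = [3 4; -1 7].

x(t) = 2C_1e^(5t) + 2C_2te^(5t) + C_2e^(5t), y(t) = C_1e^(5t) + C_2te^(5t) + C_2e^(5t)

Coefficient matrix A = [[3, 4], [-1, 7]].
Characteristic polynomial det(A - λI) = λ^2 - 10λ + 25 = 0.
Single eigenvalue λ = 5 with algebraic multiplicity 2.
Eigenvector v = (2,1); generalized eigenvector w with (A-λI)w=v is (1,1).
General solution: e^(5t)[C_1·v + C_2·(t·v + w)].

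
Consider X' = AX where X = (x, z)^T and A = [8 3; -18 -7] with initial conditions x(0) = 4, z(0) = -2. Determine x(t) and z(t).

Coefficient matrix A = [[8, 3], [-18, -7]].
Characteristic polynomial det(A - λI) = λ^2 - λ - 2 = 0.
Eigenvalues λ = -1, 2.
For λ=-1: (A-λI) row 1 is [9, 3], so an eigenvector is (-1, 3).
For λ=2: (A-λI) row 1 is [6, 3], so an eigenvector is (1, -2).
General solution: K_1e^(-t)(-1,3) + K_2e^(2t)(1,-2).
Applying x(0)=4, z(0)=-2 gives K_1=6, K_2=10.

x(t) = 10e^(2t) - 6e^(-t), z(t) = -20e^(2t) + 18e^(-t)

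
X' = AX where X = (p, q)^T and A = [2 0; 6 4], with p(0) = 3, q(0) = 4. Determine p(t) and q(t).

Coefficient matrix A = [[2, 0], [6, 4]].
Characteristic polynomial det(A - λI) = λ^2 - 6λ + 8 = 0.
Eigenvalues λ = 2, 4.
For λ=2: (A-λI) row 2 is [6, 2], so an eigenvector is (1, -3).
For λ=4: (A-λI) row 1 is [-2, 0], so an eigenvector is (0, -1).
General solution: c_1e^(2t)(1,-3) + c_2e^(4t)(0,-1).
Applying p(0)=3, q(0)=4 gives c_1=3, c_2=-13.

p(t) = 3e^(2t), q(t) = 13e^(4t) - 9e^(2t)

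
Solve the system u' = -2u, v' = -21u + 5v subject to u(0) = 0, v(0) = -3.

u(t) = 0, v(t) = -3e^(5t)

Coefficient matrix A = [[-2, 0], [-21, 5]].
Characteristic polynomial det(A - λI) = λ^2 - 3λ - 10 = 0.
Eigenvalues λ = -2, 5.
For λ=-2: (A-λI) row 2 is [-21, 7], so an eigenvector is (1, 3).
For λ=5: (A-λI) row 1 is [-7, 0], so an eigenvector is (0, 1).
General solution: c_1e^(-2t)(1,3) + c_2e^(5t)(0,1).
Applying u(0)=0, v(0)=-3 gives c_1=0, c_2=-3.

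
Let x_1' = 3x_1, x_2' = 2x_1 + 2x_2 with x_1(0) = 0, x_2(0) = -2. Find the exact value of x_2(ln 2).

-8

A = [[3,0],[2,2]]; eigenvalues λ = 3, 2.
Eigenvectors: (-1,-2) for λ=3, (0,-1) for λ=2.
From the initial condition, c_1 = 0, c_2 = 2.
x_2(ln 2) = (0)(2^3)(-2) + (2)(2^2)(-1) = -8.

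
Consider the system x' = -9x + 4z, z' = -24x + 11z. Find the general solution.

Coefficient matrix A = [[-9, 4], [-24, 11]].
Characteristic polynomial det(A - λI) = λ^2 - 2λ - 3 = 0.
Eigenvalues λ = 3, -1.
For λ=3: (A-λI) row 1 is [-12, 4], so an eigenvector is (-1, -3).
For λ=-1: (A-λI) row 1 is [-8, 4], so an eigenvector is (-1, -2).
General solution: c_1e^(3t)(-1,-3) + c_2e^(-t)(-1,-2).

x(t) = -c_1e^(3t) - c_2e^(-t), z(t) = -3c_1e^(3t) - 2c_2e^(-t)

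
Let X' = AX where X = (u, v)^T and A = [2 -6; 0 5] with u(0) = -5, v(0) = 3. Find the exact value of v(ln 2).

A = [[2,-6],[0,5]]; eigenvalues λ = 2, 5.
Eigenvectors: (-1,0) for λ=2, (2,-1) for λ=5.
From the initial condition, c_1 = -1, c_2 = -3.
v(ln 2) = (-1)(2^2)(0) + (-3)(2^5)(-1) = 96.

96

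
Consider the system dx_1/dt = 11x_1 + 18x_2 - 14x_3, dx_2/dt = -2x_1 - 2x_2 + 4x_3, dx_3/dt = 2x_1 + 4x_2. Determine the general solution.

x_1(t) = C_1e^(3t) - 2C_2e^(2t) + 2C_3e^(4t), x_2(t) = -2C_1e^(3t) + C_2e^(2t), x_3(t) = -2C_1e^(3t) + C_3e^(4t)

Coefficient matrix A = [[11, 18, -14], [-2, -2, 4], [2, 4, 0]].
det(A - λI) = 0 gives eigenvalues λ = 3, 2, 4.
For λ=3: eigenvector (1,-2,-2).
For λ=2: eigenvector (-2,1,0).
For λ=4: eigenvector (2,0,1).
General solution: C_1e^(3t)(1,-2,-2) + C_2e^(2t)(-2,1,0) + C_3e^(4t)(2,0,1).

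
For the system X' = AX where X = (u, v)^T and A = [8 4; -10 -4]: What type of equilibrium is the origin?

A = [[8,4],[-10,-4]]; det(A-λI) = λ^2 - 4λ + 8.
λ = 2 ± 2i: positive real part.

unstable spiral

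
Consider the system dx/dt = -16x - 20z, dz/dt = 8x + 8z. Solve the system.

x(t) = -2c_1e^(-4t)sin(4t) - c_1e^(-4t)cos(4t) - c_2e^(-4t)sin(4t) + 2c_2e^(-4t)cos(4t), z(t) = c_1e^(-4t)sin(4t) + c_1e^(-4t)cos(4t) + c_2e^(-4t)sin(4t) - c_2e^(-4t)cos(4t)

Coefficient matrix A = [[-16, -20], [8, 8]].
Characteristic polynomial det(A - λI) = λ^2 + 8λ + 32 = 0.
Eigenvalues λ = -4 ± 4i (complex conjugate pair).
For λ=-4+4i: an eigenvector is (-1,1) - i(-2,1) = (-1 + 2i, 1 - i).
A real fundamental pair from Re and Im of e^((-4+4i)t)v: X_1 = e^(-4t)(cos(4t)·(-1,1) + sin(4t)·(-2,1)), X_2 = e^(-4t)(sin(4t)·(-1,1) - cos(4t)·(-2,1)).
General solution: c_1X_1 + c_2X_2.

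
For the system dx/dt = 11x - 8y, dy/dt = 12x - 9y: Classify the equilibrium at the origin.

saddle

A = [[11,-8],[12,-9]]; det(A-λI) = λ^2 - 2λ - 3.
λ = -1, 3: opposite signs.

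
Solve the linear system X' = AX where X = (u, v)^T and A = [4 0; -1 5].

u(t) = C_1e^(4t), v(t) = C_1e^(4t) - C_2e^(5t)

Coefficient matrix A = [[4, 0], [-1, 5]].
Characteristic polynomial det(A - λI) = λ^2 - 9λ + 20 = 0.
Eigenvalues λ = 4, 5.
For λ=4: (A-λI) row 2 is [-1, 1], so an eigenvector is (1, 1).
For λ=5: (A-λI) row 1 is [-1, 0], so an eigenvector is (0, -1).
General solution: C_1e^(4t)(1,1) + C_2e^(5t)(0,-1).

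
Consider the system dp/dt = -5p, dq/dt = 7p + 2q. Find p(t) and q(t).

Coefficient matrix A = [[-5, 0], [7, 2]].
Characteristic polynomial det(A - λI) = λ^2 + 3λ - 10 = 0.
Eigenvalues λ = -5, 2.
For λ=-5: (A-λI) row 2 is [7, 7], so an eigenvector is (-1, 1).
For λ=2: (A-λI) row 1 is [-7, 0], so an eigenvector is (0, -1).
General solution: C_1e^(-5t)(-1,1) + C_2e^(2t)(0,-1).

p(t) = -C_1e^(-5t), q(t) = C_1e^(-5t) - C_2e^(2t)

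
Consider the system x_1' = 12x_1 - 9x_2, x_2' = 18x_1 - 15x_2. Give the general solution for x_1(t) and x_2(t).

x_1(t) = -c_1e^(3t) - c_2e^(-6t), x_2(t) = -c_1e^(3t) - 2c_2e^(-6t)

Coefficient matrix A = [[12, -9], [18, -15]].
Characteristic polynomial det(A - λI) = λ^2 + 3λ - 18 = 0.
Eigenvalues λ = 3, -6.
For λ=3: (A-λI) row 1 is [9, -9], so an eigenvector is (-1, -1).
For λ=-6: (A-λI) row 1 is [18, -9], so an eigenvector is (-1, -2).
General solution: c_1e^(3t)(-1,-1) + c_2e^(-6t)(-1,-2).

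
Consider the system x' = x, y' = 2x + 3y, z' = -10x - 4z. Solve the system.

Coefficient matrix A = [[1, 0, 0], [2, 3, 0], [-10, 0, -4]].
det(A - λI) = 0 gives eigenvalues λ = -4, 3, 1.
For λ=-4: eigenvector (0,0,1).
For λ=3: eigenvector (0,1,0).
For λ=1: eigenvector (1,-1,-2).
General solution: K_1e^(-4t)(0,0,1) + K_2e^(3t)(0,1,0) + K_3e^(t)(1,-1,-2).

x(t) = K_3e^(t), y(t) = K_2e^(3t) - K_3e^(t), z(t) = K_1e^(-4t) - 2K_3e^(t)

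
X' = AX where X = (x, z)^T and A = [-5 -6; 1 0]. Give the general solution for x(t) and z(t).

x(t) = -2K_1e^(-2t) - 3K_2e^(-3t), z(t) = K_1e^(-2t) + K_2e^(-3t)

Coefficient matrix A = [[-5, -6], [1, 0]].
Characteristic polynomial det(A - λI) = λ^2 + 5λ + 6 = 0.
Eigenvalues λ = -2, -3.
For λ=-2: (A-λI) row 1 is [-3, -6], so an eigenvector is (-2, 1).
For λ=-3: (A-λI) row 1 is [-2, -6], so an eigenvector is (-3, 1).
General solution: K_1e^(-2t)(-2,1) + K_2e^(-3t)(-3,1).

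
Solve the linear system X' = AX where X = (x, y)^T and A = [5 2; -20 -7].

Coefficient matrix A = [[5, 2], [-20, -7]].
Characteristic polynomial det(A - λI) = λ^2 + 2λ + 5 = 0.
Eigenvalues λ = -1 ± 2i (complex conjugate pair).
For λ=-1+2i: an eigenvector is (-1,3) - i(0,1) = (-1, 3 - i).
A real fundamental pair from Re and Im of e^((-1+2i)t)v: X_1 = e^(-t)(cos(2t)·(-1,3) + sin(2t)·(0,1)), X_2 = e^(-t)(sin(2t)·(-1,3) - cos(2t)·(0,1)).
General solution: c_1X_1 + c_2X_2.

x(t) = -c_1e^(-t)cos(2t) - c_2e^(-t)sin(2t), y(t) = c_1e^(-t)sin(2t) + 3c_1e^(-t)cos(2t) + 3c_2e^(-t)sin(2t) - c_2e^(-t)cos(2t)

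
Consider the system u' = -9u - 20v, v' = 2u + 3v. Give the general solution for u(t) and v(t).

u(t) = c_1e^(-3t)sin(2t) + 3c_1e^(-3t)cos(2t) + 3c_2e^(-3t)sin(2t) - c_2e^(-3t)cos(2t), v(t) = -c_1e^(-3t)cos(2t) - c_2e^(-3t)sin(2t)

Coefficient matrix A = [[-9, -20], [2, 3]].
Characteristic polynomial det(A - λI) = λ^2 + 6λ + 13 = 0.
Eigenvalues λ = -3 ± 2i (complex conjugate pair).
For λ=-3+2i: an eigenvector is (3,-1) - i(1,0) = (3 - i, -1).
A real fundamental pair from Re and Im of e^((-3+2i)t)v: X_1 = e^(-3t)(cos(2t)·(3,-1) + sin(2t)·(1,0)), X_2 = e^(-3t)(sin(2t)·(3,-1) - cos(2t)·(1,0)).
General solution: c_1X_1 + c_2X_2.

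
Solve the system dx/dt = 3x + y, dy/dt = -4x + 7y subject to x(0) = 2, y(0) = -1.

x(t) = -5te^(5t) + 2e^(5t), y(t) = -10te^(5t) - e^(5t)

Coefficient matrix A = [[3, 1], [-4, 7]].
Characteristic polynomial det(A - λI) = λ^2 - 10λ + 25 = 0.
Single eigenvalue λ = 5 with algebraic multiplicity 2.
Eigenvector v = (-1,-2); generalized eigenvector w with (A-λI)w=v is (1,1).
General solution: e^(5t)[c_1·v + c_2·(t·v + w)].
Applying x(0)=2, y(0)=-1 gives c_1=3, c_2=5.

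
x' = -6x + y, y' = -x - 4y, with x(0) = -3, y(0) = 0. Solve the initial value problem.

Coefficient matrix A = [[-6, 1], [-1, -4]].
Characteristic polynomial det(A - λI) = λ^2 + 10λ + 25 = 0.
Single eigenvalue λ = -5 with algebraic multiplicity 2.
Eigenvector v = (-1,-1); generalized eigenvector w with (A-λI)w=v is (3,2).
General solution: e^(-5t)[c_1·v + c_2·(t·v + w)].
Applying x(0)=-3, y(0)=0 gives c_1=-6, c_2=-3.

x(t) = 3te^(-5t) - 3e^(-5t), y(t) = 3te^(-5t)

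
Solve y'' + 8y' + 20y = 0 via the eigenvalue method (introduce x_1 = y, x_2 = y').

Let x_1 = y, x_2 = y'. Then x_1' = x_2 and x_2' = -20x_1 - 8x_2.
A = [[0,1],[-20,-8]]; det(A-λI) = λ^2 + 8λ + 20.
Eigenvalues λ = -4 ± 2i.

y(t) = K_1e^(-4t)cos(2t) + K_2e^(-4t)sin(2t)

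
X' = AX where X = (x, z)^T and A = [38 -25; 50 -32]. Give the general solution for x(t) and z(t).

x(t) = -2c_1e^(3t)sin(5t) - c_1e^(3t)cos(5t) - c_2e^(3t)sin(5t) + 2c_2e^(3t)cos(5t), z(t) = -3c_1e^(3t)sin(5t) - c_1e^(3t)cos(5t) - c_2e^(3t)sin(5t) + 3c_2e^(3t)cos(5t)

Coefficient matrix A = [[38, -25], [50, -32]].
Characteristic polynomial det(A - λI) = λ^2 - 6λ + 34 = 0.
Eigenvalues λ = 3 ± 5i (complex conjugate pair).
For λ=3+5i: an eigenvector is (-1,-1) - i(-2,-3) = (-1 + 2i, -1 + 3i).
A real fundamental pair from Re and Im of e^((3+5i)t)v: X_1 = e^(3t)(cos(5t)·(-1,-1) + sin(5t)·(-2,-3)), X_2 = e^(3t)(sin(5t)·(-1,-1) - cos(5t)·(-2,-3)).
General solution: c_1X_1 + c_2X_2.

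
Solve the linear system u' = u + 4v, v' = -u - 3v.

Coefficient matrix A = [[1, 4], [-1, -3]].
Characteristic polynomial det(A - λI) = λ^2 + 2λ + 1 = 0.
Single eigenvalue λ = -1 with algebraic multiplicity 2.
Eigenvector v = (-2,1); generalized eigenvector w with (A-λI)w=v is (-1,0).
General solution: e^(-t)[c_1·v + c_2·(t·v + w)].

u(t) = -2c_1e^(-t) - 2c_2te^(-t) - c_2e^(-t), v(t) = c_1e^(-t) + c_2te^(-t)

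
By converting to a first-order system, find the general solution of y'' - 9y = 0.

y(t) = c_1e^(3t) + c_2e^(-3t)

Let x_1 = y, x_2 = y'. Then x_1' = x_2 and x_2' = 9x_1.
A = [[0,1],[9,0]]; det(A-λI) = λ^2 - 9.
Eigenvalues λ = 3, -3 with eigenvectors (1,3), (1,-3).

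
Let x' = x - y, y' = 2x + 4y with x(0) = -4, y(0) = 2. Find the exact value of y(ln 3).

-54

A = [[1,-1],[2,4]]; eigenvalues λ = 3, 2.
Eigenvectors: (-1,2) for λ=3, (-1,1) for λ=2.
From the initial condition, c_1 = -2, c_2 = 6.
y(ln 3) = (-2)(3^3)(2) + (6)(3^2)(1) = -54.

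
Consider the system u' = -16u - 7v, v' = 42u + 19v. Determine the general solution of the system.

u(t) = c_1e^(5t) - c_2e^(-2t), v(t) = -3c_1e^(5t) + 2c_2e^(-2t)

Coefficient matrix A = [[-16, -7], [42, 19]].
Characteristic polynomial det(A - λI) = λ^2 - 3λ - 10 = 0.
Eigenvalues λ = 5, -2.
For λ=5: (A-λI) row 1 is [-21, -7], so an eigenvector is (1, -3).
For λ=-2: (A-λI) row 1 is [-14, -7], so an eigenvector is (-1, 2).
General solution: c_1e^(5t)(1,-3) + c_2e^(-2t)(-1,2).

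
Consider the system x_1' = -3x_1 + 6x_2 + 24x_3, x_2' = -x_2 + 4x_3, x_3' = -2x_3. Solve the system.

x_1(t) = 3K_2e^(-t) + K_3e^(-3t), x_2(t) = -4K_1e^(-2t) + K_2e^(-t), x_3(t) = K_1e^(-2t)

Coefficient matrix A = [[-3, 6, 24], [0, -1, 4], [0, 0, -2]].
det(A - λI) = 0 gives eigenvalues λ = -2, -1, -3.
For λ=-2: eigenvector (0,-4,1).
For λ=-1: eigenvector (3,1,0).
For λ=-3: eigenvector (1,0,0).
General solution: K_1e^(-2t)(0,-4,1) + K_2e^(-t)(3,1,0) + K_3e^(-3t)(1,0,0).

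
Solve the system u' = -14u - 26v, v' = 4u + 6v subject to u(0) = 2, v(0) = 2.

u(t) = -36e^(-4t)sin(2t) + 2e^(-4t)cos(2t), v(t) = 14e^(-4t)sin(2t) + 2e^(-4t)cos(2t)

Coefficient matrix A = [[-14, -26], [4, 6]].
Characteristic polynomial det(A - λI) = λ^2 + 8λ + 20 = 0.
Eigenvalues λ = -4 ± 2i (complex conjugate pair).
For λ=-4+2i: an eigenvector is (-3,1) - i(2,-1) = (-3 - 2i, 1 + i).
A real fundamental pair from Re and Im of e^((-4+2i)t)v: X_1 = e^(-4t)(cos(2t)·(-3,1) + sin(2t)·(2,-1)), X_2 = e^(-4t)(sin(2t)·(-3,1) - cos(2t)·(2,-1)).
General solution: C_1X_1 + C_2X_2.
Applying u(0)=2, v(0)=2 gives C_1=-6, C_2=8.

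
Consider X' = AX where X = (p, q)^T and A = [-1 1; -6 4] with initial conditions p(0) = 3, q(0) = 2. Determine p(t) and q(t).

p(t) = -4e^(2t) + 7e^(t), q(t) = -12e^(2t) + 14e^(t)

Coefficient matrix A = [[-1, 1], [-6, 4]].
Characteristic polynomial det(A - λI) = λ^2 - 3λ + 2 = 0.
Eigenvalues λ = 1, 2.
For λ=1: (A-λI) row 1 is [-2, 1], so an eigenvector is (1, 2).
For λ=2: (A-λI) row 1 is [-3, 1], so an eigenvector is (1, 3).
General solution: c_1e^(t)(1,2) + c_2e^(2t)(1,3).
Applying p(0)=3, q(0)=2 gives c_1=7, c_2=-4.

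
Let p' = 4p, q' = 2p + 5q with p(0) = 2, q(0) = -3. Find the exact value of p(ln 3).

A = [[4,0],[2,5]]; eigenvalues λ = 5, 4.
Eigenvectors: (0,1) for λ=5, (-1,2) for λ=4.
From the initial condition, c_1 = 1, c_2 = -2.
p(ln 3) = (1)(3^5)(0) + (-2)(3^4)(-1) = 162.

162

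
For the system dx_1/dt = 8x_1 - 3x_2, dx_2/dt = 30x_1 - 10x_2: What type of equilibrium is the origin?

stable spiral

A = [[8,-3],[30,-10]]; det(A-λI) = λ^2 + 2λ + 10.
λ = -1 ± 3i: negative real part.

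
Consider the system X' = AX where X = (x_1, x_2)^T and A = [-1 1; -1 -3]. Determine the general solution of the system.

x_1(t) = C_1e^(-2t) + C_2te^(-2t) - 2C_2e^(-2t), x_2(t) = -C_1e^(-2t) - C_2te^(-2t) + 3C_2e^(-2t)

Coefficient matrix A = [[-1, 1], [-1, -3]].
Characteristic polynomial det(A - λI) = λ^2 + 4λ + 4 = 0.
Single eigenvalue λ = -2 with algebraic multiplicity 2.
Eigenvector v = (1,-1); generalized eigenvector w with (A-λI)w=v is (-2,3).
General solution: e^(-2t)[C_1·v + C_2·(t·v + w)].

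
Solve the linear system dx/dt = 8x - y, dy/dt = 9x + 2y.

x(t) = c_1e^(5t) + c_2te^(5t) + c_2e^(5t), y(t) = 3c_1e^(5t) + 3c_2te^(5t) + 2c_2e^(5t)

Coefficient matrix A = [[8, -1], [9, 2]].
Characteristic polynomial det(A - λI) = λ^2 - 10λ + 25 = 0.
Single eigenvalue λ = 5 with algebraic multiplicity 2.
Eigenvector v = (1,3); generalized eigenvector w with (A-λI)w=v is (1,2).
General solution: e^(5t)[c_1·v + c_2·(t·v + w)].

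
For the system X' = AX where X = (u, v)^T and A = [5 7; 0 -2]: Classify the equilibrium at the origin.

saddle

A = [[5,7],[0,-2]]; det(A-λI) = λ^2 - 3λ - 10.
λ = -2, 5: opposite signs.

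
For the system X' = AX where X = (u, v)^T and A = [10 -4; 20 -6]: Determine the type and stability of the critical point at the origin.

unstable spiral

A = [[10,-4],[20,-6]]; det(A-λI) = λ^2 - 4λ + 20.
λ = 2 ± 4i: positive real part.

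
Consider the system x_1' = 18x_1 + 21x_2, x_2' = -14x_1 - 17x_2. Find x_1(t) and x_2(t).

Coefficient matrix A = [[18, 21], [-14, -17]].
Characteristic polynomial det(A - λI) = λ^2 - λ - 12 = 0.
Eigenvalues λ = 4, -3.
For λ=4: (A-λI) row 1 is [14, 21], so an eigenvector is (3, -2).
For λ=-3: (A-λI) row 1 is [21, 21], so an eigenvector is (-1, 1).
General solution: K_1e^(4t)(3,-2) + K_2e^(-3t)(-1,1).

x_1(t) = 3K_1e^(4t) - K_2e^(-3t), x_2(t) = -2K_1e^(4t) + K_2e^(-3t)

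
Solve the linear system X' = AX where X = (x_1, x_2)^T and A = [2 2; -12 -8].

Coefficient matrix A = [[2, 2], [-12, -8]].
Characteristic polynomial det(A - λI) = λ^2 + 6λ + 8 = 0.
Eigenvalues λ = -4, -2.
For λ=-4: (A-λI) row 1 is [6, 2], so an eigenvector is (-1, 3).
For λ=-2: (A-λI) row 1 is [4, 2], so an eigenvector is (1, -2).
General solution: c_1e^(-4t)(-1,3) + c_2e^(-2t)(1,-2).

x_1(t) = -c_1e^(-4t) + c_2e^(-2t), x_2(t) = 3c_1e^(-4t) - 2c_2e^(-2t)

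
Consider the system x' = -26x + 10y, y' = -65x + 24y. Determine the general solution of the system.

Coefficient matrix A = [[-26, 10], [-65, 24]].
Characteristic polynomial det(A - λI) = λ^2 + 2λ + 26 = 0.
Eigenvalues λ = -1 ± 5i (complex conjugate pair).
For λ=-1+5i: an eigenvector is (1,3) - i(1,2) = (1 - i, 3 - 2i).
A real fundamental pair from Re and Im of e^((-1+5i)t)v: X_1 = e^(-t)(cos(5t)·(1,3) + sin(5t)·(1,2)), X_2 = e^(-t)(sin(5t)·(1,3) - cos(5t)·(1,2)).
General solution: K_1X_1 + K_2X_2.

x(t) = K_1e^(-t)sin(5t) + K_1e^(-t)cos(5t) + K_2e^(-t)sin(5t) - K_2e^(-t)cos(5t), y(t) = 2K_1e^(-t)sin(5t) + 3K_1e^(-t)cos(5t) + 3K_2e^(-t)sin(5t) - 2K_2e^(-t)cos(5t)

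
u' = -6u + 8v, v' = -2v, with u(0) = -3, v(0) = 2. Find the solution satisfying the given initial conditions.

u(t) = 4e^(-2t) - 7e^(-6t), v(t) = 2e^(-2t)

Coefficient matrix A = [[-6, 8], [0, -2]].
Characteristic polynomial det(A - λI) = λ^2 + 8λ + 12 = 0.
Eigenvalues λ = -2, -6.
For λ=-2: (A-λI) row 1 is [-4, 8], so an eigenvector is (2, 1).
For λ=-6: (A-λI) row 1 is [0, 8], so an eigenvector is (1, 0).
General solution: c_1e^(-2t)(2,1) + c_2e^(-6t)(1,0).
Applying u(0)=-3, v(0)=2 gives c_1=2, c_2=-7.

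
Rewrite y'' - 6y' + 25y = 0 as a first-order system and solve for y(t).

y(t) = C_1e^(3t)cos(4t) + C_2e^(3t)sin(4t)

Let x_1 = y, x_2 = y'. Then x_1' = x_2 and x_2' = -25x_1 + 6x_2.
A = [[0,1],[-25,6]]; det(A-λI) = λ^2 - 6λ + 25.
Eigenvalues λ = 3 ± 4i.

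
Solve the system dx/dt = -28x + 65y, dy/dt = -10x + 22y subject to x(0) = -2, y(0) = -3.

Coefficient matrix A = [[-28, 65], [-10, 22]].
Characteristic polynomial det(A - λI) = λ^2 + 6λ + 34 = 0.
Eigenvalues λ = -3 ± 5i (complex conjugate pair).
For λ=-3+5i: an eigenvector is (2,1) - i(3,1) = (2 - 3i, 1 - i).
A real fundamental pair from Re and Im of e^((-3+5i)t)v: X_1 = e^(-3t)(cos(5t)·(2,1) + sin(5t)·(3,1)), X_2 = e^(-3t)(sin(5t)·(2,1) - cos(5t)·(3,1)).
General solution: c_1X_1 + c_2X_2.
Applying x(0)=-2, y(0)=-3 gives c_1=-7, c_2=-4.

x(t) = -29e^(-3t)sin(5t) - 2e^(-3t)cos(5t), y(t) = -11e^(-3t)sin(5t) - 3e^(-3t)cos(5t)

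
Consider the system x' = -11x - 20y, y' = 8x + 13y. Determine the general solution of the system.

x(t) = -2c_1e^(t)sin(4t) - c_1e^(t)cos(4t) - c_2e^(t)sin(4t) + 2c_2e^(t)cos(4t), y(t) = c_1e^(t)sin(4t) + c_1e^(t)cos(4t) + c_2e^(t)sin(4t) - c_2e^(t)cos(4t)

Coefficient matrix A = [[-11, -20], [8, 13]].
Characteristic polynomial det(A - λI) = λ^2 - 2λ + 17 = 0.
Eigenvalues λ = 1 ± 4i (complex conjugate pair).
For λ=1+4i: an eigenvector is (-1,1) - i(-2,1) = (-1 + 2i, 1 - i).
A real fundamental pair from Re and Im of e^((1+4i)t)v: X_1 = e^(t)(cos(4t)·(-1,1) + sin(4t)·(-2,1)), X_2 = e^(t)(sin(4t)·(-1,1) - cos(4t)·(-2,1)).
General solution: c_1X_1 + c_2X_2.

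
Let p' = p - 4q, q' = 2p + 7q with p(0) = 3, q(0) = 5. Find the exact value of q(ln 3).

A = [[1,-4],[2,7]]; eigenvalues λ = 3, 5.
Eigenvectors: (2,-1) for λ=3, (1,-1) for λ=5.
From the initial condition, c_1 = 8, c_2 = -13.
q(ln 3) = (8)(3^3)(-1) + (-13)(3^5)(-1) = 2943.

2943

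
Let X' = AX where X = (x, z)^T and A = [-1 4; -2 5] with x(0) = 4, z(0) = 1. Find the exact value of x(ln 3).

-36

A = [[-1,4],[-2,5]]; eigenvalues λ = 3, 1.
Eigenvectors: (-1,-1) for λ=3, (-2,-1) for λ=1.
From the initial condition, c_1 = 2, c_2 = -3.
x(ln 3) = (2)(3^3)(-1) + (-3)(3^1)(-2) = -36.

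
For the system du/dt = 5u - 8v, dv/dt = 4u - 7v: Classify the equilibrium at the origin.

saddle

A = [[5,-8],[4,-7]]; det(A-λI) = λ^2 + 2λ - 3.
λ = 1, -3: opposite signs.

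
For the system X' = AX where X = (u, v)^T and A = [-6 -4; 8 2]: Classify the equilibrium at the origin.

stable spiral

A = [[-6,-4],[8,2]]; det(A-λI) = λ^2 + 4λ + 20.
λ = -2 ± 4i: negative real part.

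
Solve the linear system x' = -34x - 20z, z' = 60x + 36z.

x(t) = -C_1e^(6t) + 2C_2e^(-4t), z(t) = 2C_1e^(6t) - 3C_2e^(-4t)

Coefficient matrix A = [[-34, -20], [60, 36]].
Characteristic polynomial det(A - λI) = λ^2 - 2λ - 24 = 0.
Eigenvalues λ = 6, -4.
For λ=6: (A-λI) row 1 is [-40, -20], so an eigenvector is (-1, 2).
For λ=-4: (A-λI) row 1 is [-30, -20], so an eigenvector is (2, -3).
General solution: C_1e^(6t)(-1,2) + C_2e^(-4t)(2,-3).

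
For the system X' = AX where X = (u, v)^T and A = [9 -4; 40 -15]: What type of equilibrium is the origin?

stable spiral

A = [[9,-4],[40,-15]]; det(A-λI) = λ^2 + 6λ + 25.
λ = -3 ± 4i: negative real part.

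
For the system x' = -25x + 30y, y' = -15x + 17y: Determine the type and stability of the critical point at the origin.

stable spiral

A = [[-25,30],[-15,17]]; det(A-λI) = λ^2 + 8λ + 25.
λ = -4 ± 3i: negative real part.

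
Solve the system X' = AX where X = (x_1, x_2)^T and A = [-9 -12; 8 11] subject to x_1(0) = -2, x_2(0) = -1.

Coefficient matrix A = [[-9, -12], [8, 11]].
Characteristic polynomial det(A - λI) = λ^2 - 2λ - 3 = 0.
Eigenvalues λ = -1, 3.
For λ=-1: (A-λI) row 1 is [-8, -12], so an eigenvector is (-3, 2).
For λ=3: (A-λI) row 1 is [-12, -12], so an eigenvector is (1, -1).
General solution: C_1e^(-t)(-3,2) + C_2e^(3t)(1,-1).
Applying x_1(0)=-2, x_2(0)=-1 gives C_1=3, C_2=7.

x_1(t) = 7e^(3t) - 9e^(-t), x_2(t) = -7e^(3t) + 6e^(-t)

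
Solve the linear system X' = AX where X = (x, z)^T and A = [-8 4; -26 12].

x(t) = -c_1e^(2t)sin(2t) - c_1e^(2t)cos(2t) - c_2e^(2t)sin(2t) + c_2e^(2t)cos(2t), z(t) = -2c_1e^(2t)sin(2t) - 3c_1e^(2t)cos(2t) - 3c_2e^(2t)sin(2t) + 2c_2e^(2t)cos(2t)

Coefficient matrix A = [[-8, 4], [-26, 12]].
Characteristic polynomial det(A - λI) = λ^2 - 4λ + 8 = 0.
Eigenvalues λ = 2 ± 2i (complex conjugate pair).
For λ=2+2i: an eigenvector is (-1,-3) - i(-1,-2) = (-1 + i, -3 + 2i).
A real fundamental pair from Re and Im of e^((2+2i)t)v: X_1 = e^(2t)(cos(2t)·(-1,-3) + sin(2t)·(-1,-2)), X_2 = e^(2t)(sin(2t)·(-1,-3) - cos(2t)·(-1,-2)).
General solution: c_1X_1 + c_2X_2.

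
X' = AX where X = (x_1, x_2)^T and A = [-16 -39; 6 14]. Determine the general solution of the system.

Coefficient matrix A = [[-16, -39], [6, 14]].
Characteristic polynomial det(A - λI) = λ^2 + 2λ + 10 = 0.
Eigenvalues λ = -1 ± 3i (complex conjugate pair).
For λ=-1+3i: an eigenvector is (2,-1) - i(3,-1) = (2 - 3i, -1 + i).
A real fundamental pair from Re and Im of e^((-1+3i)t)v: X_1 = e^(-t)(cos(3t)·(2,-1) + sin(3t)·(3,-1)), X_2 = e^(-t)(sin(3t)·(2,-1) - cos(3t)·(3,-1)).
General solution: K_1X_1 + K_2X_2.

x_1(t) = 3K_1e^(-t)sin(3t) + 2K_1e^(-t)cos(3t) + 2K_2e^(-t)sin(3t) - 3K_2e^(-t)cos(3t), x_2(t) = -K_1e^(-t)sin(3t) - K_1e^(-t)cos(3t) - K_2e^(-t)sin(3t) + K_2e^(-t)cos(3t)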